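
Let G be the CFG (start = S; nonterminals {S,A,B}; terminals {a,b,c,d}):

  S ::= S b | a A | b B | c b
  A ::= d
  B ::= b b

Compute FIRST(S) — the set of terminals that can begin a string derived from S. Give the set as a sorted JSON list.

FIRST iteration:
[1]
  A via A→d: +{d}
  B via B→b b: +{b}
  S via S→a A: +{a}
  S via S→b B: +{b}
  S via S→c b: +{c}
  FIRST(S)={a,b,c}  FIRST(A)={d}  FIRST(B)={b}
[2] — fixpoint
  FIRST(S)={a,b,c}  FIRST(A)={d}  FIRST(B)={b}

FIRST(S) = ["a", "b", "c"]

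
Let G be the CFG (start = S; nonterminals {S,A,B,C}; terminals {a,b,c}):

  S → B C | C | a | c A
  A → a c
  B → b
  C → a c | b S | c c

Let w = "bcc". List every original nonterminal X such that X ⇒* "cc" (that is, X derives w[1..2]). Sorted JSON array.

Convert to CNF:
  S -> B C | T0 T1 | T1 A | T1 T1 | T2 S | a
  A -> T0 T1
  B -> b
  C -> T0 T1 | T1 T1 | T2 S
  T0 -> a
  T1 -> c
  T2 -> b

CYK table (by increasing span) — only the sub-triangle for w[1..2]:
  [1..1]={T1}  "c"  orig:{}
  [2..2]={T1}  "c"  orig:{}
  [1..2]={C,S}  "cc"

Original NTs in T[1,2] deriving "cc": ["C", "S"]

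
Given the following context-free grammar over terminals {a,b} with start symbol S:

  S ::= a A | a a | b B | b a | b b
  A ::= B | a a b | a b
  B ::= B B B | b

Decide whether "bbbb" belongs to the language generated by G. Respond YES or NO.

CNF form of G:
  S -> T0 A | T0 T0 | T1 B | T1 T0 | T1 T1
  A -> B X2 | T0 T1 | T0 X3 | b
  B -> B X4 | b
  T0 -> a
  T1 -> b
  X2 -> B B
  X3 -> T0 T1
  X4 -> B B

Fill CYK table bottom-up:
  [0..0]={A,B,T1}  "b"  orig:{A,B}
  [1..1]={A,B,T1}  "b"  orig:{A,B}
  [2..2]={A,B,T1}  "b"  orig:{A,B}
  [3..3]={A,B,T1}  "b"  orig:{A,B}
  [0..1]={S,X2,X4}  "bb"  orig:{S}
  [1..2]={S,X2,X4}  "bb"  orig:{S}
  [2..3]={S,X2,X4}  "bb"  orig:{S}
  [0..2]={A,B}  "bbb"
  [1..3]={A,B}  "bbb"
  [0..3]={S,X2,X4}  "bbbb"  orig:{S}

S ∈ T[0,3] ⇒ YES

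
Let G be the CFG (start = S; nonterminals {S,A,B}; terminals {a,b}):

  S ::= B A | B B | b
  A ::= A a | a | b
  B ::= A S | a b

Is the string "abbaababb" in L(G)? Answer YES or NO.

Convert to CNF:
  S -> B A | B B | b
  A -> A T0 | a | b
  B -> A S | T0 T1
  T0 -> a
  T1 -> b

CYK table (by increasing span):
  T[0,0] 'a' = {A,T0}  orig:{A}
  T[1,1] 'b' = {A,S,T1}  orig:{A,S}
  T[2,2] 'b' = {A,S,T1}  orig:{A,S}
  T[3,3] 'a' = {A,T0}  orig:{A}
  T[4,4] 'a' = {A,T0}  orig:{A}
  T[5,5] 'b' = {A,S,T1}  orig:{A,S}
  T[6,6] 'a' = {A,T0}  orig:{A}
  T[7,7] 'b' = {A,S,T1}  orig:{A,S}
  T[8,8] 'b' = {A,S,T1}  orig:{A,S}
  T[0,1] 'ab' = {B}
  T[1,2] 'bb' = {B}
  T[2,3] 'ba' = {A}
  T[3,4] 'aa' = {A}
  T[4,5] 'ab' = {B}
  T[5,6] 'ba' = {A}
  T[6,7] 'ab' = {B}
  T[7,8] 'bb' = {B}
  T[0,2] 'abb' = {S}
  T[1,3] 'bba' = {S}
  T[2,4] 'baa' = {A}
  T[3,5] 'aab' = {B}
  T[4,6] 'aba' = {S}
  T[5,7] 'bab' = {B}
  T[6,8] 'abb' = {S}
  T[0,3] 'abba' = {B,S}
  T[1,4] 'bbaa' = {S}
  T[2,5] 'baab' = {B}
  T[3,6] 'aaba' = {B,S}
  T[4,7] 'abab' = {S}
  T[5,8] 'babb' = {B,S}
  T[0,4] 'abbaa' = {B,S}
  T[1,5] 'bbaab' = {S}
  T[2,6] 'baaba' = {B,S}
  T[3,7] 'aabab' = {B,S}
  T[4,8] 'ababb' = {B}
  T[0,5] 'abbaab' = {B,S}
  T[1,6] 'bbaaba' = {B,S}
  T[2,7] 'baabab' = {B,S}
  T[3,8] 'aababb' = {B,S}
  T[0,6] 'abbaaba' = {B,S}
  T[1,7] 'bbaabab' = {B,S}
  T[2,8] 'baababb' = {B,S}
  T[0,7] 'abbaabab' = {B,S}
  T[1,8] 'bbaababb' = {B,S}
  T[0,8] 'abbaababb' = {B,S}

S ∈ T[0,8] ⇒ YES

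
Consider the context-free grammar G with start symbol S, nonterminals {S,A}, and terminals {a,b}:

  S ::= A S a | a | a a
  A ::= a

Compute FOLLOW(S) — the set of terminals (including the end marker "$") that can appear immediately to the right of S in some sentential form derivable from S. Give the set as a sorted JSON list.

FIRST sets, iterate to fixpoint:
pass 1:
  A via A→a: +{a}
  S via S→A S a: +{a}
  S: {a}  A: {a}
pass 2: — fixpoint
  S: {a}  A: {a}

FOLLOW iteration:
initialize: $ ∈ FOLLOW(S)
iter 1:
  S→A S a: FOLLOW(A) ⊇ FIRST(S) = {a}; new: +{a}
  S→A S a: FOLLOW(S) ⊇ FIRST(a) = {a}; new: +{a}
  FOLLOW(S)={$,a}  FOLLOW(A)={a}
iter 2: — fixpoint
  FOLLOW(S)={$,a}  FOLLOW(A)={a}

FOLLOW(S) = ["$", "a"]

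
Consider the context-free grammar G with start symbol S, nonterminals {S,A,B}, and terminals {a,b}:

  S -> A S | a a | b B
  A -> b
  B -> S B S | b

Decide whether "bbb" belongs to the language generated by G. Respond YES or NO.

CNF form of G:
  S -> A S | T0 T0 | T1 B
  A -> b
  B -> S X2 | b
  T0 -> a
  T1 -> b
  X2 -> B S

CYK table (by increasing span):
  cell(0,0) b: {A,B,T1}  orig:{A,B}
  cell(1,1) b: {A,B,T1}  orig:{A,B}
  cell(2,2) b: {A,B,T1}  orig:{A,B}
  cell(0,1) bb: {S}
  cell(1,2) bb: {S}
  cell(0,2) bbb: {S,X2}  orig:{S}

S ∈ T[0,2] ⇒ YES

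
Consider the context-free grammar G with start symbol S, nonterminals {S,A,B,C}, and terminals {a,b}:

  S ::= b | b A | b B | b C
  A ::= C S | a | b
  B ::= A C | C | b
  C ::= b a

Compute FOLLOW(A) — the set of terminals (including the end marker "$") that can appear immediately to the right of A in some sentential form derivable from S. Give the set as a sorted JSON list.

FIRST iteration:
iter 1:
  A via A→a: +{a}
  A via A→b: +{b}
  B via B→A C: +{a,b}
  C via C→b a: +{b}
  S via S→b: +{b}
  FIRST[S]={b}  FIRST[A]={a,b}  FIRST[B]={a,b}  FIRST[C]={b}
iter 2: (no change)
  FIRST[S]={b}  FIRST[A]={a,b}  FIRST[B]={a,b}  FIRST[C]={b}

FOLLOW iteration:
seed FOLLOW(S) with $
pass 1:
  A→C S: FOLLOW(C) ⊇ FIRST(S) = {b}; new: +{b}
  B→A C: FOLLOW(A) ⊇ FIRST(C) = {b}; new: +{b}
  S→b A: FOLLOW(A) ⊇ FOLLOW(S) ⊇ {$}; new: +{$}
  S→b B: FOLLOW(B) ⊇ FOLLOW(S) ⊇ {$}; new: +{$}
  S→b C: FOLLOW(C) ⊇ FOLLOW(S) ⊇ {$}; new: +{$}
  FOLLOW[S]={$}  FOLLOW[A]={$,b}  FOLLOW[B]={$}  FOLLOW[C]={$,b}
pass 2:
  A→C S: FOLLOW(S) ⊇ FOLLOW(A) ⊇ {$,b}; new: +{b}
  S→b B: FOLLOW(B) ⊇ FOLLOW(S) ⊇ {$,b}; new: +{b}
  FOLLOW[S]={$,b}  FOLLOW[A]={$,b}  FOLLOW[B]={$,b}  FOLLOW[C]={$,b}
pass 3: done
  FOLLOW[S]={$,b}  FOLLOW[A]={$,b}  FOLLOW[B]={$,b}  FOLLOW[C]={$,b}

FOLLOW(A) = ["$", "b"]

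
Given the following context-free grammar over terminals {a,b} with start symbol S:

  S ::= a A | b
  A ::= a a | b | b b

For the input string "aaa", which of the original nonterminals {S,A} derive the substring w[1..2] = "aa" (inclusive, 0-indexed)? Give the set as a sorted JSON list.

Convert to CNF:
  S -> T0 A | b
  A -> T0 T0 | T1 T1 | b
  T0 -> a
  T1 -> b

CYK table (by increasing span), restricted to cells inside w[1..2]:
  [1..1]={T0}  "a"  orig:{}
  [2..2]={T0}  "a"  orig:{}
  [1..2]={A}  "aa"

Original NTs in T[1,2] deriving "aa": ["A"]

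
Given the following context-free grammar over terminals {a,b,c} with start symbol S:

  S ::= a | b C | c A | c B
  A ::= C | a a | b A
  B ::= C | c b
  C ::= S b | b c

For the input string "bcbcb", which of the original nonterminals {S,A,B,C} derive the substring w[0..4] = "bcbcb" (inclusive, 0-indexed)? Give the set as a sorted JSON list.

CNF form of G:
  S -> T0 C | T2 A | T2 B | a
  A -> S T0 | T0 A | T0 T2 | T1 T1
  B -> S T0 | T0 T2 | T2 T0
  C -> S T0 | T0 T2
  T0 -> b
  T1 -> a
  T2 -> c

CYK fill (cells [i..j] with 0 ≤ i ≤ j ≤ 4 only):
  T[0,0] 'b' = {T0}  orig:{}
  T[1,1] 'c' = {T2}  orig:{}
  T[2,2] 'b' = {T0}  orig:{}
  T[3,3] 'c' = {T2}  orig:{}
  T[4,4] 'b' = {T0}  orig:{}
  T[0,1] 'bc' = {A,B,C}
  T[1,2] 'cb' = {B}
  T[2,3] 'bc' = {A,B,C}
  T[3,4] 'cb' = {B}
  T[0,2] 'bcb' = ∅
  T[1,3] 'cbc' = {S}
  T[2,4] 'bcb' = ∅
  T[0,3] 'bcbc' = ∅
  T[1,4] 'cbcb' = {A,B,C}
  T[0,4] 'bcbcb' = {A,S}

Original NTs in T[0,4] deriving "bcbcb": ["A", "S"]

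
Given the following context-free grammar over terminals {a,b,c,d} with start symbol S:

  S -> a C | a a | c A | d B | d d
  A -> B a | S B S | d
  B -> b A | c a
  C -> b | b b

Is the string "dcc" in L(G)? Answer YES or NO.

Convert to CNF:
  S -> T0 C | T0 T0 | T2 A | T3 B | T3 T3
  A -> B T0 | S X4 | d
  B -> T1 A | T2 T0
  C -> T1 T1 | b
  T0 -> a
  T1 -> b
  T2 -> c
  T3 -> d
  X4 -> B S

Fill CYK table bottom-up:
  T[0,0] 'd' = {A,T3}  orig:{A}
  T[1,1] 'c' = {T2}  orig:{}
  T[2,2] 'c' = {T2}  orig:{}
  T[0,1] 'dc' = ∅
  T[1,2] 'cc' = ∅
  T[0,2] 'dcc' = ∅

S ∉ T[0,2] ⇒ NO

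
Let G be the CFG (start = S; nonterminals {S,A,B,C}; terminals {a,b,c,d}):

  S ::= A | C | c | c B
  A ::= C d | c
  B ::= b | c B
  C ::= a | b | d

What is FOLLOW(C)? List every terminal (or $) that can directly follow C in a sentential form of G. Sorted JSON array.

FIRST iteration:
[1]
  A via A→c: +{c}
  B via B→b: +{b}
  B via B→c B: +{c}
  C via C→a: +{a}
  C via C→b: +{b}
  C via C→d: +{d}
  S via S→A: +{c}
  S via S→C: +{a,b,d}
  S: {a,b,c,d}  A: {c}  B: {b,c}  C: {a,b,d}
[2]
  A via A→C d: +{a,b,d}
  S: {a,b,c,d}  A: {a,b,c,d}  B: {b,c}  C: {a,b,d}
[3] (no change)
  S: {a,b,c,d}  A: {a,b,c,d}  B: {b,c}  C: {a,b,d}

FOLLOW iteration:
FOLLOW(S) := {$}
[1]
  A→C d: FOLLOW(C) ⊇ FIRST(d) = {d}; new: +{d}
  S→A: FOLLOW(A) ⊇ FOLLOW(S) ⊇ {$}; new: +{$}
  S→C: FOLLOW(C) ⊇ FOLLOW(S) ⊇ {$}; new: +{$}
  S→c B: FOLLOW(B) ⊇ FOLLOW(S) ⊇ {$}; new: +{$}
  S: {$}  A: {$}  B: {$}  C: {$,d}
[2] — fixpoint
  S: {$}  A: {$}  B: {$}  C: {$,d}

FOLLOW(C) = ["$", "d"]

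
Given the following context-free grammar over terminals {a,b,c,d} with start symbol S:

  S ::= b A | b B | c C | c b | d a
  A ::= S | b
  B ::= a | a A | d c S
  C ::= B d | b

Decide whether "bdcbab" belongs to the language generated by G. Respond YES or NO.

CNF form of G:
  S -> T0 A | T0 B | T1 C | T1 T0 | T2 T3
  A -> T0 A | T0 B | T1 C | T1 T0 | T2 T3 | b
  B -> T2 X4 | T3 A | a
  C -> B T2 | b
  T0 -> b
  T1 -> c
  T2 -> d
  T3 -> a
  X4 -> T1 S

CYK table (by increasing span):
  cell(0,0) b: {A,C,T0}  orig:{A,C}
  cell(1,1) d: {T2}  orig:{}
  cell(2,2) c: {T1}  orig:{}
  cell(3,3) b: {A,C,T0}  orig:{A,C}
  cell(4,4) a: {B,T3}  orig:{B}
  cell(5,5) b: {A,C,T0}  orig:{A,C}
  cell(0,1) bd: ∅
  cell(1,2) dc: ∅
  cell(2,3) cb: {A,S}
  cell(3,4) ba: {A,S}
  cell(4,5) ab: {B}
  cell(0,2) bdc: ∅
  cell(1,3) dcb: ∅
  cell(2,4) cba: {X4}  orig:{}
  cell(3,5) bab: {A,S}
  cell(0,3) bdcb: ∅
  cell(1,4) dcba: {B}
  cell(2,5) cbab: {X4}  orig:{}
  cell(0,4) bdcba: {A,S}
  cell(1,5) dcbab: {B}
  cell(0,5) bdcbab: {A,S}

S ∈ T[0,5] ⇒ YES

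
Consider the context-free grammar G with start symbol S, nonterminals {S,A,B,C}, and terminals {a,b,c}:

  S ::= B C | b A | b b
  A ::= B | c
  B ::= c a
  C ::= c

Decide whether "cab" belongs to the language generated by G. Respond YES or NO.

Convert to CNF:
  S -> B C | T2 A | T2 T2
  A -> T0 T1 | c
  B -> T0 T1
  C -> c
  T0 -> c
  T1 -> a
  T2 -> b

CYK table (by increasing span):
  cell(0,0) c: {A,C,T0}  orig:{A,C}
  cell(1,1) a: {T1}  orig:{}
  cell(2,2) b: {T2}  orig:{}
  cell(0,1) ca: {A,B}
  cell(1,2) ab: ∅
  cell(0,2) cab: ∅

S ∉ T[0,2] ⇒ NO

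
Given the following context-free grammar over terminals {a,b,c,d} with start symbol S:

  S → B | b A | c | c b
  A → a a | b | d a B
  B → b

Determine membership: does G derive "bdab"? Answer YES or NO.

Convert to CNF:
  S -> T2 A | T3 T2 | b | c
  A -> T0 T0 | T1 X4 | b
  B -> b
  T0 -> a
  T1 -> d
  T2 -> b
  T3 -> c
  X4 -> T0 B

CYK fill:
  cell(0,0) b: {A,B,S,T2}  orig:{A,B,S}
  cell(1,1) d: {T1}  orig:{}
  cell(2,2) a: {T0}  orig:{}
  cell(3,3) b: {A,B,S,T2}  orig:{A,B,S}
  cell(0,1) bd: ∅
  cell(1,2) da: ∅
  cell(2,3) ab: {X4}  orig:{}
  cell(0,2) bda: ∅
  cell(1,3) dab: {A}
  cell(0,3) bdab: {S}

S ∈ T[0,3] ⇒ YES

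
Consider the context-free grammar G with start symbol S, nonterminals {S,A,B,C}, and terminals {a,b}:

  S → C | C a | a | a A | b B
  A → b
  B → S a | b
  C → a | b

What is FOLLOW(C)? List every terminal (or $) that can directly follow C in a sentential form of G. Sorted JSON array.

FIRST sets, iterate to fixpoint:
round 1:
  A via A→b: +{b}
  B via B→b: +{b}
  C via C→a: +{a}
  C via C→b: +{b}
  S via S→C: +{a,b}
  FIRST[S]={a,b}  FIRST[A]={b}  FIRST[B]={b}  FIRST[C]={a,b}
round 2:
  B via B→S a: +{a}
  FIRST[S]={a,b}  FIRST[A]={b}  FIRST[B]={a,b}  FIRST[C]={a,b}
round 3: (stable)
  FIRST[S]={a,b}  FIRST[A]={b}  FIRST[B]={a,b}  FIRST[C]={a,b}

Compute FOLLOW by fixpoint:
FOLLOW(S) := {$}
[1]
  B→S a: FOLLOW(S) ⊇ FIRST(a) = {a}; new: +{a}
  S→C: FOLLOW(C) ⊇ FOLLOW(S) ⊇ {$,a}; new: +{$,a}
  S→a A: FOLLOW(A) ⊇ FOLLOW(S) ⊇ {$,a}; new: +{$,a}
  S→b B: FOLLOW(B) ⊇ FOLLOW(S) ⊇ {$,a}; new: +{$,a}
  FOLLOW[S]={$,a}  FOLLOW[A]={$,a}  FOLLOW[B]={$,a}  FOLLOW[C]={$,a}
[2] done
  FOLLOW[S]={$,a}  FOLLOW[A]={$,a}  FOLLOW[B]={$,a}  FOLLOW[C]={$,a}

FOLLOW(C) = ["$", "a"]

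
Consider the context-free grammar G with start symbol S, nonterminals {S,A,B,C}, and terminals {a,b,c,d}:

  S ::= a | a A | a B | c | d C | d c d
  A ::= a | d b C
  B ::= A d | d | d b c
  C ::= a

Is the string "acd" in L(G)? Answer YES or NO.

CNF form of G:
  S -> T0 C | T0 X6 | T3 A | T3 B | a | c
  A -> T0 X4 | a
  B -> A T0 | T0 X5 | d
  C -> a
  T0 -> d
  T1 -> b
  T2 -> c
  T3 -> a
  X4 -> T1 C
  X5 -> T1 T2
  X6 -> T2 T0

CYK fill:
  [0..0]={A,C,S,T3}  "a"  orig:{A,C,S}
  [1..1]={S,T2}  "c"  orig:{S}
  [2..2]={B,T0}  "d"  orig:{B}
  [0..1]=∅  "ac"
  [1..2]={X6}  "cd"  orig:{}
  [0..2]=∅  "acd"

S ∉ T[0,2] ⇒ NO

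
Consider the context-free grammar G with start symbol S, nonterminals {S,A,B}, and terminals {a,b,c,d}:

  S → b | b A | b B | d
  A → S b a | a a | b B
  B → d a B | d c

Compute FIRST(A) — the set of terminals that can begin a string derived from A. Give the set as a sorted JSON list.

FIRST iteration:
iter 1:
  A via A→a a: +{a}
  A via A→b B: +{b}
  B via B→d a B: +{d}
  S via S→b: +{b}
  S via S→d: +{d}
  FIRST[S]={b,d}  FIRST[A]={a,b}  FIRST[B]={d}
iter 2:
  A via A→S b a: +{d}
  FIRST[S]={b,d}  FIRST[A]={a,b,d}  FIRST[B]={d}
iter 3: (stable)
  FIRST[S]={b,d}  FIRST[A]={a,b,d}  FIRST[B]={d}

FIRST(A) = ["a", "b", "d"]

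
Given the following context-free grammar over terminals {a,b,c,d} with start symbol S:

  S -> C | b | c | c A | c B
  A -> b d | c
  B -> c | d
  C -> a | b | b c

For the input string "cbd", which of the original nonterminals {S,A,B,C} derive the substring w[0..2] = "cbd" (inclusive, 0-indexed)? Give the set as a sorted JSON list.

CNF form of G:
  S -> T0 T2 | T2 A | T2 B | a | b | c
  A -> T0 T1 | c
  B -> c | d
  C -> T0 T2 | a | b
  T0 -> b
  T1 -> d
  T2 -> c

CYK table (by increasing span) (cells [i..j] with 0 ≤ i ≤ j ≤ 2 only):
  [0..0]={A,B,S,T2}  "c"  orig:{A,B,S}
  [1..1]={C,S,T0}  "b"  orig:{C,S}
  [2..2]={B,T1}  "d"  orig:{B}
  [0..1]=∅  "cb"
  [1..2]={A}  "bd"
  [0..2]={S}  "cbd"

Original NTs in T[0,2] deriving "cbd": ["S"]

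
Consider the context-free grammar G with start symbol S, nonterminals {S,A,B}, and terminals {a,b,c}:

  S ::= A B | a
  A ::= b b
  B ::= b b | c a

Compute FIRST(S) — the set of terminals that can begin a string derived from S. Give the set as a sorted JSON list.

FIRST iteration:
iter 1:
  A via A→b b: +{b}
  B via B→b b: +{b}
  B via B→c a: +{c}
  S via S→A B: +{b}
  S via S→a: +{a}
  FIRST(S)={a,b}  FIRST(A)={b}  FIRST(B)={b,c}
iter 2: (no change)
  FIRST(S)={a,b}  FIRST(A)={b}  FIRST(B)={b,c}

FIRST(S) = ["a", "b"]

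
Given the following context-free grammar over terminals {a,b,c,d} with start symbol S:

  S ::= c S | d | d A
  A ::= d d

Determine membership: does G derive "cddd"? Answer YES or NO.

Convert to CNF:
  S -> T0 A | T1 S | d
  A -> T0 T0
  T0 -> d
  T1 -> c

Fill CYK table bottom-up:
  cell(0,0) c: {T1}  orig:{}
  cell(1,1) d: {S,T0}  orig:{S}
  cell(2,2) d: {S,T0}  orig:{S}
  cell(3,3) d: {S,T0}  orig:{S}
  cell(0,1) cd: {S}
  cell(1,2) dd: {A}
  cell(2,3) dd: {A}
  cell(0,2) cdd: ∅
  cell(1,3) ddd: {S}
  cell(0,3) cddd: {S}

S ∈ T[0,3] ⇒ YES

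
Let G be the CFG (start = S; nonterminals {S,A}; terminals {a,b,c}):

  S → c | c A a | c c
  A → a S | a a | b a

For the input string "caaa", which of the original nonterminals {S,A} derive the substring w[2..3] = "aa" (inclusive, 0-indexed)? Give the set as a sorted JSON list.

Convert to CNF:
  S -> T2 T2 | T2 X3 | c
  A -> T0 S | T0 T0 | T1 T0
  T0 -> a
  T1 -> b
  T2 -> c
  X3 -> A T0

Fill CYK table bottom-up — only the sub-triangle for w[2..3]:
  cell(2,2) a: {T0}  orig:{}
  cell(3,3) a: {T0}  orig:{}
  cell(2,3) aa: {A}

Original NTs in T[2,3] deriving "aa": ["A"]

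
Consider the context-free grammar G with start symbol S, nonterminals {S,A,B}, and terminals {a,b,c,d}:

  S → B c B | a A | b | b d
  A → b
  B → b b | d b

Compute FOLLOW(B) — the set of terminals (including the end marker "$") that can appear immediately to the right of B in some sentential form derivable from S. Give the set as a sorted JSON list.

FIRST sets, iterate to fixpoint:
[1]
  A via A→b: +{b}
  B via B→b b: +{b}
  B via B→d b: +{d}
  S via S→B c B: +{b,d}
  S via S→a A: +{a}
  FIRST[S]={a,b,d}  FIRST[A]={b}  FIRST[B]={b,d}
[2] (stable)
  FIRST[S]={a,b,d}  FIRST[A]={b}  FIRST[B]={b,d}

FOLLOW sets:
FOLLOW(S) := {$}
[1]
  S→B c B: FOLLOW(B) ⊇ FIRST(c) = {c}; new: +{c}
  S→B c B: FOLLOW(B) ⊇ FOLLOW(S) ⊇ {$}; new: +{$}
  S→a A: FOLLOW(A) ⊇ FOLLOW(S) ⊇ {$}; new: +{$}
  FOLLOW[S]={$}  FOLLOW[A]={$}  FOLLOW[B]={$,c}
[2] (no change)
  FOLLOW[S]={$}  FOLLOW[A]={$}  FOLLOW[B]={$,c}

FOLLOW(B) = ["$", "c"]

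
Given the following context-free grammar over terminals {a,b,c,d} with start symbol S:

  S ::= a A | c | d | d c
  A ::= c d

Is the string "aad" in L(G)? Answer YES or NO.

Convert to CNF:
  S -> T1 T0 | T2 A | c | d
  A -> T0 T1
  T0 -> c
  T1 -> d
  T2 -> a

CYK fill:
  T[0,0] 'a' = {T2}  orig:{}
  T[1,1] 'a' = {T2}  orig:{}
  T[2,2] 'd' = {S,T1}  orig:{S}
  T[0,1] 'aa' = ∅
  T[1,2] 'ad' = ∅
  T[0,2] 'aad' = ∅

S ∉ T[0,2] ⇒ NO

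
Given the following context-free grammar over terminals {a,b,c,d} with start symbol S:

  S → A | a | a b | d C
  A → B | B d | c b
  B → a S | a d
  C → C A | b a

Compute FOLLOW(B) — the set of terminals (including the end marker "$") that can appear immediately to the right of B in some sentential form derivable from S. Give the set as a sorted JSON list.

FIRST sets, iterate to fixpoint:
[1]
  A via A→c b: +{c}
  B via B→a S: +{a}
  C via C→b a: +{b}
  S via S→A: +{c}
  S via S→a: +{a}
  S via S→d C: +{d}
  FIRST[S]={a,c,d}  FIRST[A]={c}  FIRST[B]={a}  FIRST[C]={b}
[2]
  A via A→B: +{a}
  FIRST[S]={a,c,d}  FIRST[A]={a,c}  FIRST[B]={a}  FIRST[C]={b}
[3] — fixpoint
  FIRST[S]={a,c,d}  FIRST[A]={a,c}  FIRST[B]={a}  FIRST[C]={b}

Compute FOLLOW by fixpoint:
seed FOLLOW(S) with $
pass 1:
  A→B d: FOLLOW(B) ⊇ FIRST(d) = {d}; new: +{d}
  B→a S: FOLLOW(S) ⊇ FOLLOW(B) ⊇ {d}; new: +{d}
  C→C A: FOLLOW(C) ⊇ FIRST(A) = {a,c}; new: +{a,c}
  C→C A: FOLLOW(A) ⊇ FOLLOW(C) ⊇ {a,c}; new: +{a,c}
  S→A: FOLLOW(A) ⊇ FOLLOW(S) ⊇ {$,d}; new: +{$,d}
  S→d C: FOLLOW(C) ⊇ FOLLOW(S) ⊇ {$,d}; new: +{$,d}
  FOLLOW[S]={$,d}  FOLLOW[A]={$,a,c,d}  FOLLOW[B]={d}  FOLLOW[C]={$,a,c,d}
pass 2:
  A→B: FOLLOW(B) ⊇ FOLLOW(A) ⊇ {$,a,c,d}; new: +{$,a,c}
  B→a S: FOLLOW(S) ⊇ FOLLOW(B) ⊇ {$,a,c,d}; new: +{a,c}
  FOLLOW[S]={$,a,c,d}  FOLLOW[A]={$,a,c,d}  FOLLOW[B]={$,a,c,d}  FOLLOW[C]={$,a,c,d}
pass 3: done
  FOLLOW[S]={$,a,c,d}  FOLLOW[A]={$,a,c,d}  FOLLOW[B]={$,a,c,d}  FOLLOW[C]={$,a,c,d}

FOLLOW(B) = ["$", "a", "c", "d"]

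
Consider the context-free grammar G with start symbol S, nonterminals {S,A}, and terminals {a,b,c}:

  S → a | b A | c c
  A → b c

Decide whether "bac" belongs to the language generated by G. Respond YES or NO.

CNF form of G:
  S -> T0 A | T1 T1 | a
  A -> T0 T1
  T0 -> b
  T1 -> c

CYK fill:
  [0..0]={T0}  "b"  orig:{}
  [1..1]={S}  "a"
  [2..2]={T1}  "c"  orig:{}
  [0..1]=∅  "ba"
  [1..2]=∅  "ac"
  [0..2]=∅  "bac"

S ∉ T[0,2] ⇒ NO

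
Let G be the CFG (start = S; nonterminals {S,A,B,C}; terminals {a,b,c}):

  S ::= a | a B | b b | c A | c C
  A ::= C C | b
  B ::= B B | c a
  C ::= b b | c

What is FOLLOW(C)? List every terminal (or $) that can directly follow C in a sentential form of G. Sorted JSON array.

FIRST sets, iterate to fixpoint:
[1]
  A via A→b: +{b}
  B via B→c a: +{c}
  C via C→b b: +{b}
  C via C→c: +{c}
  S via S→a: +{a}
  S via S→b b: +{b}
  S via S→c A: +{c}
  FIRST(S)={a,b,c}  FIRST(A)={b}  FIRST(B)={c}  FIRST(C)={b,c}
[2]
  A via A→C C: +{c}
  FIRST(S)={a,b,c}  FIRST(A)={b,c}  FIRST(B)={c}  FIRST(C)={b,c}
[3] — fixpoint
  FIRST(S)={a,b,c}  FIRST(A)={b,c}  FIRST(B)={c}  FIRST(C)={b,c}

Compute FOLLOW by fixpoint:
seed FOLLOW(S) with $
[1]
  A→C C: FOLLOW(C) ⊇ FIRST(C) = {b,c}; new: +{b,c}
  B→B B: FOLLOW(B) ⊇ FIRST(B) = {c}; new: +{c}
  S→a B: FOLLOW(B) ⊇ FOLLOW(S) ⊇ {$}; new: +{$}
  S→c A: FOLLOW(A) ⊇ FOLLOW(S) ⊇ {$}; new: +{$}
  S→c C: FOLLOW(C) ⊇ FOLLOW(S) ⊇ {$}; new: +{$}
  S: {$}  A: {$}  B: {$,c}  C: {$,b,c}
[2] (no change)
  S: {$}  A: {$}  B: {$,c}  C: {$,b,c}

FOLLOW(C) = ["$", "b", "c"]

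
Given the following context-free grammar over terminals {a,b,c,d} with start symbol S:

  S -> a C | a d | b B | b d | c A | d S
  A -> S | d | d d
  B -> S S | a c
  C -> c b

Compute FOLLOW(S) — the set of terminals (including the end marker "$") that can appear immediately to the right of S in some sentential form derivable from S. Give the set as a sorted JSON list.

Compute FIRST by fixpoint:
[1]
  A via A→d: +{d}
  B via B→a c: +{a}
  C via C→c b: +{c}
  S via S→a C: +{a}
  S via S→b B: +{b}
  S via S→c A: +{c}
  S via S→d S: +{d}
  FIRST(S)={a,b,c,d}  FIRST(A)={d}  FIRST(B)={a}  FIRST(C)={c}
[2]
  A via A→S: +{a,b,c}
  B via B→S S: +{b,c,d}
  FIRST(S)={a,b,c,d}  FIRST(A)={a,b,c,d}  FIRST(B)={a,b,c,d}  FIRST(C)={c}
[3] — fixpoint
  FIRST(S)={a,b,c,d}  FIRST(A)={a,b,c,d}  FIRST(B)={a,b,c,d}  FIRST(C)={c}

FOLLOW sets:
seed FOLLOW(S) with $
[1]
  B→S S: FOLLOW(S) ⊇ FIRST(S) = {a,b,c,d}; new: +{a,b,c,d}
  S→a C: FOLLOW(C) ⊇ FOLLOW(S) ⊇ {$,a,b,c,d}; new: +{$,a,b,c,d}
  S→b B: FOLLOW(B) ⊇ FOLLOW(S) ⊇ {$,a,b,c,d}; new: +{$,a,b,c,d}
  S→c A: FOLLOW(A) ⊇ FOLLOW(S) ⊇ {$,a,b,c,d}; new: +{$,a,b,c,d}
  FOLLOW[S]={$,a,b,c,d}  FOLLOW[A]={$,a,b,c,d}  FOLLOW[B]={$,a,b,c,d}  FOLLOW[C]={$,a,b,c,d}
[2] (stable)
  FOLLOW[S]={$,a,b,c,d}  FOLLOW[A]={$,a,b,c,d}  FOLLOW[B]={$,a,b,c,d}  FOLLOW[C]={$,a,b,c,d}

FOLLOW(S) = ["$", "a", "b", "c", "d"]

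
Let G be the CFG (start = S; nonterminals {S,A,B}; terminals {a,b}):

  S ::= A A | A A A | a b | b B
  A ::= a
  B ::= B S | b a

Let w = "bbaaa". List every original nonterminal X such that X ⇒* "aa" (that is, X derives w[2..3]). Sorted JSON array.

CNF form of G:
  S -> A A | A X2 | T0 B | T1 T0
  A -> a
  B -> B S | T0 T1
  T0 -> b
  T1 -> a
  X2 -> A A

CYK table (by increasing span) — only the sub-triangle for w[2..3]:
  [2..2]={A,T1}  "a"  orig:{A}
  [3..3]={A,T1}  "a"  orig:{A}
  [2..3]={S,X2}  "aa"  orig:{S}

Original NTs in T[2,3] deriving "aa": ["S"]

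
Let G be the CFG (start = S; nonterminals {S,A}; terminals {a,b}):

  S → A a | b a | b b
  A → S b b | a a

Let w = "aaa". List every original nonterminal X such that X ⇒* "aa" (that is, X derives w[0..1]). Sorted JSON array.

Convert to CNF:
  S -> A T1 | T0 T0 | T0 T1
  A -> S X2 | T1 T1
  T0 -> b
  T1 -> a
  X2 -> T0 T0

CYK fill — only the sub-triangle for w[0..1]:
  [0..0]={T1}  "a"  orig:{}
  [1..1]={T1}  "a"  orig:{}
  [0..1]={A}  "aa"

Original NTs in T[0,1] deriving "aa": ["A"]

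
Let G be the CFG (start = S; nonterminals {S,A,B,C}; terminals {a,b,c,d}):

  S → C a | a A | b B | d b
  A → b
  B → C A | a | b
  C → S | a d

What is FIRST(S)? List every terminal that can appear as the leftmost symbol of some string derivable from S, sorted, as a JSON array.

FIRST sets, iterate to fixpoint:
pass 1:
  A via A→b: +{b}
  B via B→a: +{a}
  B via B→b: +{b}
  C via C→a d: +{a}
  S via S→C a: +{a}
  S via S→b B: +{b}
  S via S→d b: +{d}
  FIRST(S)={a,b,d}  FIRST(A)={b}  FIRST(B)={a,b}  FIRST(C)={a}
pass 2:
  C via C→S: +{b,d}
  FIRST(S)={a,b,d}  FIRST(A)={b}  FIRST(B)={a,b}  FIRST(C)={a,b,d}
pass 3:
  B via B→C A: +{d}
  FIRST(S)={a,b,d}  FIRST(A)={b}  FIRST(B)={a,b,d}  FIRST(C)={a,b,d}
pass 4: — fixpoint
  FIRST(S)={a,b,d}  FIRST(A)={b}  FIRST(B)={a,b,d}  FIRST(C)={a,b,d}

FIRST(S) = ["a", "b", "d"]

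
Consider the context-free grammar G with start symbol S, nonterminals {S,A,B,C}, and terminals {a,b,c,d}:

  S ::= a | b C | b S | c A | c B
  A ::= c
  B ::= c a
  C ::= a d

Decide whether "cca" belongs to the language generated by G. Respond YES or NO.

CNF form of G:
  S -> T0 A | T0 B | T3 C | T3 S | a
  A -> c
  B -> T0 T1
  C -> T1 T2
  T0 -> c
  T1 -> a
  T2 -> d
  T3 -> b

CYK table (by increasing span):
  T[0,0] 'c' = {A,T0}  orig:{A}
  T[1,1] 'c' = {A,T0}  orig:{A}
  T[2,2] 'a' = {S,T1}  orig:{S}
  T[0,1] 'cc' = {S}
  T[1,2] 'ca' = {B}
  T[0,2] 'cca' = {S}

S ∈ T[0,2] ⇒ YES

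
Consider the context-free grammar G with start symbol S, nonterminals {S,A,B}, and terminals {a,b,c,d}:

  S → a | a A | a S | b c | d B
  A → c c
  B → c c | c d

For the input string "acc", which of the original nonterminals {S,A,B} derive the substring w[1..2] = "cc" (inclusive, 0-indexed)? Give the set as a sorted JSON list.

CNF form of G:
  S -> T1 B | T2 A | T2 S | T3 T0 | a
  A -> T0 T0
  B -> T0 T0 | T0 T1
  T0 -> c
  T1 -> d
  T2 -> a
  T3 -> b

CYK fill, restricted to cells inside w[1..2]:
  [1..1]={T0}  "c"  orig:{}
  [2..2]={T0}  "c"  orig:{}
  [1..2]={A,B}  "cc"

Original NTs in T[1,2] deriving "cc": ["A", "B"]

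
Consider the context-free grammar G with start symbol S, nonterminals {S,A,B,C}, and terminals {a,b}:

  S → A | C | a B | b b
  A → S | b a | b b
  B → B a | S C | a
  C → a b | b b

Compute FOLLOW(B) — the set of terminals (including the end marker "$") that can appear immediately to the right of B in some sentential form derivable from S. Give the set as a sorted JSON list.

FIRST sets, iterate to fixpoint:
[1]
  A via A→b a: +{b}
  B via B→a: +{a}
  C via C→a b: +{a}
  C via C→b b: +{b}
  S via S→A: +{b}
  S via S→C: +{a}
  S: {a,b}  A: {b}  B: {a}  C: {a,b}
[2]
  A via A→S: +{a}
  B via B→S C: +{b}
  S: {a,b}  A: {a,b}  B: {a,b}  C: {a,b}
[3] done
  S: {a,b}  A: {a,b}  B: {a,b}  C: {a,b}

Compute FOLLOW by fixpoint:
FOLLOW(S) := {$}
iter 1:
  B→B a: FOLLOW(B) ⊇ FIRST(a) = {a}; new: +{a}
  B→S C: FOLLOW(S) ⊇ FIRST(C) = {a,b}; new: +{a,b}
  B→S C: FOLLOW(C) ⊇ FOLLOW(B) ⊇ {a}; new: +{a}
  S→A: FOLLOW(A) ⊇ FOLLOW(S) ⊇ {$,a,b}; new: +{$,a,b}
  S→C: FOLLOW(C) ⊇ FOLLOW(S) ⊇ {$,a,b}; new: +{$,b}
  S→a B: FOLLOW(B) ⊇ FOLLOW(S) ⊇ {$,a,b}; new: +{$,b}
  FOLLOW(S)={$,a,b}  FOLLOW(A)={$,a,b}  FOLLOW(B)={$,a,b}  FOLLOW(C)={$,a,b}
iter 2: (no change)
  FOLLOW(S)={$,a,b}  FOLLOW(A)={$,a,b}  FOLLOW(B)={$,a,b}  FOLLOW(C)={$,a,b}

FOLLOW(B) = ["$", "a", "b"]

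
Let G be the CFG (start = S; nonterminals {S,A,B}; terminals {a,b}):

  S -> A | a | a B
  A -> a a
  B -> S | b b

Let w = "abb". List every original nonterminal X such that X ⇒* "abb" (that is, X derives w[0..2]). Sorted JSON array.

CNF form of G:
  S -> T0 B | T0 T0 | a
  A -> T0 T0
  B -> T0 B | T0 T0 | T1 T1 | a
  T0 -> a
  T1 -> b

CYK table (by increasing span) (cells [i..j] with 0 ≤ i ≤ j ≤ 2 only):
  T[0,0] 'a' = {B,S,T0}  orig:{B,S}
  T[1,1] 'b' = {T1}  orig:{}
  T[2,2] 'b' = {T1}  orig:{}
  T[0,1] 'ab' = ∅
  T[1,2] 'bb' = {B}
  T[0,2] 'abb' = {B,S}

Original NTs in T[0,2] deriving "abb": ["B", "S"]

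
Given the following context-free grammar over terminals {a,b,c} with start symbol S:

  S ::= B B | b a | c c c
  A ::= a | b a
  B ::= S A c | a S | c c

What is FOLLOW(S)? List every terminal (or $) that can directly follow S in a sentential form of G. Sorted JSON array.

FIRST sets, iterate to fixpoint:
round 1:
  A via A→a: +{a}
  A via A→b a: +{b}
  B via B→a S: +{a}
  B via B→c c: +{c}
  S via S→B B: +{a,c}
  S via S→b a: +{b}
  FIRST[S]={a,b,c}  FIRST[A]={a,b}  FIRST[B]={a,c}
round 2:
  B via B→S A c: +{b}
  FIRST[S]={a,b,c}  FIRST[A]={a,b}  FIRST[B]={a,b,c}
round 3: (no change)
  FIRST[S]={a,b,c}  FIRST[A]={a,b}  FIRST[B]={a,b,c}

Compute FOLLOW by fixpoint:
seed FOLLOW(S) with $
[1]
  B→S A c: FOLLOW(S) ⊇ FIRST(A) = {a,b}; new: +{a,b}
  B→S A c: FOLLOW(A) ⊇ FIRST(c) = {c}; new: +{c}
  S→B B: FOLLOW(B) ⊇ FIRST(B) = {a,b,c}; new: +{a,b,c}
  S→B B: FOLLOW(B) ⊇ FOLLOW(S) ⊇ {$,a,b}; new: +{$}
  FOLLOW(S)={$,a,b}  FOLLOW(A)={c}  FOLLOW(B)={$,a,b,c}
[2]
  B→a S: FOLLOW(S) ⊇ FOLLOW(B) ⊇ {$,a,b,c}; new: +{c}
  FOLLOW(S)={$,a,b,c}  FOLLOW(A)={c}  FOLLOW(B)={$,a,b,c}
[3] — fixpoint
  FOLLOW(S)={$,a,b,c}  FOLLOW(A)={c}  FOLLOW(B)={$,a,b,c}

FOLLOW(S) = ["$", "a", "b", "c"]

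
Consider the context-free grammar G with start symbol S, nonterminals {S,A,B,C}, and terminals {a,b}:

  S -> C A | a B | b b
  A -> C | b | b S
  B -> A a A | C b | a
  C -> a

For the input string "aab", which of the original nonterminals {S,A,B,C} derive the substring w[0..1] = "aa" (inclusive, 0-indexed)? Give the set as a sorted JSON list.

Convert to CNF:
  S -> C A | T0 T0 | T1 B
  A -> T0 S | a | b
  B -> A X2 | C T0 | a
  C -> a
  T0 -> b
  T1 -> a
  X2 -> T1 A

CYK fill (cells [i..j] with 0 ≤ i ≤ j ≤ 1 only):
  [0..0]={A,B,C,T1}  "a"  orig:{A,B,C}
  [1..1]={A,B,C,T1}  "a"  orig:{A,B,C}
  [0..1]={S,X2}  "aa"  orig:{S}

Original NTs in T[0,1] deriving "aa": ["S"]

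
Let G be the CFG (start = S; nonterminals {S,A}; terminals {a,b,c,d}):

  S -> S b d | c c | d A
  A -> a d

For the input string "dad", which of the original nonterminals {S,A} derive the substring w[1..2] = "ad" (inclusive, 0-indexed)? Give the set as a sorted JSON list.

CNF form of G:
  S -> S X4 | T1 A | T3 T3
  A -> T0 T1
  T0 -> a
  T1 -> d
  T2 -> b
  T3 -> c
  X4 -> T2 T1

Fill CYK table bottom-up — only the sub-triangle for w[1..2]:
  T[1,1] 'a' = {T0}  orig:{}
  T[2,2] 'd' = {T1}  orig:{}
  T[1,2] 'ad' = {A}

Original NTs in T[1,2] deriving "ad": ["A"]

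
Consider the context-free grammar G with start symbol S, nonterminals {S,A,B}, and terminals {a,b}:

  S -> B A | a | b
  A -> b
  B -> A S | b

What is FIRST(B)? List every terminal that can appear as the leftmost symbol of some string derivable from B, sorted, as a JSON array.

FIRST iteration:
round 1:
  A via A→b: +{b}
  B via B→A S: +{b}
  S via S→B A: +{b}
  S via S→a: +{a}
  S: {a,b}  A: {b}  B: {b}
round 2: done
  S: {a,b}  A: {b}  B: {b}

FIRST(B) = ["b"]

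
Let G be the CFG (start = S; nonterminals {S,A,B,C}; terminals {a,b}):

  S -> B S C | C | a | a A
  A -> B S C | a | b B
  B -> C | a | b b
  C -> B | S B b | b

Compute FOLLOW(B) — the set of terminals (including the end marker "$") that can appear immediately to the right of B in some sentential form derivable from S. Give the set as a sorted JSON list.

FIRST sets, iterate to fixpoint:
round 1:
  A via A→a: +{a}
  A via A→b B: +{b}
  B via B→a: +{a}
  B via B→b b: +{b}
  C via C→B: +{a,b}
  S via S→B S C: +{a,b}
  FIRST(S)={a,b}  FIRST(A)={a,b}  FIRST(B)={a,b}  FIRST(C)={a,b}
round 2: (no change)
  FIRST(S)={a,b}  FIRST(A)={a,b}  FIRST(B)={a,b}  FIRST(C)={a,b}

Compute FOLLOW by fixpoint:
initialize: $ ∈ FOLLOW(S)
iter 1:
  A→B S C: FOLLOW(B) ⊇ FIRST(S) = {a,b}; new: +{a,b}
  A→B S C: FOLLOW(S) ⊇ FIRST(C) = {a,b}; new: +{a,b}
  B→C: FOLLOW(C) ⊇ FOLLOW(B) ⊇ {a,b}; new: +{a,b}
  S→B S C: FOLLOW(C) ⊇ FOLLOW(S) ⊇ {$,a,b}; new: +{$}
  S→a A: FOLLOW(A) ⊇ FOLLOW(S) ⊇ {$,a,b}; new: +{$,a,b}
  FOLLOW[S]={$,a,b}  FOLLOW[A]={$,a,b}  FOLLOW[B]={a,b}  FOLLOW[C]={$,a,b}
iter 2:
  A→b B: FOLLOW(B) ⊇ FOLLOW(A) ⊇ {$,a,b}; new: +{$}
  FOLLOW[S]={$,a,b}  FOLLOW[A]={$,a,b}  FOLLOW[B]={$,a,b}  FOLLOW[C]={$,a,b}
iter 3: — fixpoint
  FOLLOW[S]={$,a,b}  FOLLOW[A]={$,a,b}  FOLLOW[B]={$,a,b}  FOLLOW[C]={$,a,b}

FOLLOW(B) = ["$", "a", "b"]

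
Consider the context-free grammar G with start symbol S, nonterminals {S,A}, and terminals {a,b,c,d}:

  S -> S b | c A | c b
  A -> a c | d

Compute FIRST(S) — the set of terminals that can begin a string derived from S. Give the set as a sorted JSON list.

FIRST iteration:
[1]
  A via A→a c: +{a}
  A via A→d: +{d}
  S via S→c A: +{c}
  S: {c}  A: {a,d}
[2] done
  S: {c}  A: {a,d}

FIRST(S) = ["c"]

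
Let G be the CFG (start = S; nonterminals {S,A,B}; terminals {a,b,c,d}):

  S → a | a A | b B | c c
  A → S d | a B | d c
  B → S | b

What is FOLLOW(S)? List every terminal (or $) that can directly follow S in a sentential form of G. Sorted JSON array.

Compute FIRST by fixpoint:
pass 1:
  A via A→a B: +{a}
  A via A→d c: +{d}
  B via B→b: +{b}
  S via S→a: +{a}
  S via S→b B: +{b}
  S via S→c c: +{c}
  FIRST[S]={a,b,c}  FIRST[A]={a,d}  FIRST[B]={b}
pass 2:
  A via A→S d: +{b,c}
  B via B→S: +{a,c}
  FIRST[S]={a,b,c}  FIRST[A]={a,b,c,d}  FIRST[B]={a,b,c}
pass 3: — fixpoint
  FIRST[S]={a,b,c}  FIRST[A]={a,b,c,d}  FIRST[B]={a,b,c}

FOLLOW iteration:
seed FOLLOW(S) with $
[1]
  A→S d: FOLLOW(S) ⊇ FIRST(d) = {d}; new: +{d}
  S→a A: FOLLOW(A) ⊇ FOLLOW(S) ⊇ {$,d}; new: +{$,d}
  S→b B: FOLLOW(B) ⊇ FOLLOW(S) ⊇ {$,d}; new: +{$,d}
  FOLLOW[S]={$,d}  FOLLOW[A]={$,d}  FOLLOW[B]={$,d}
[2] done
  FOLLOW[S]={$,d}  FOLLOW[A]={$,d}  FOLLOW[B]={$,d}

FOLLOW(S) = ["$", "d"]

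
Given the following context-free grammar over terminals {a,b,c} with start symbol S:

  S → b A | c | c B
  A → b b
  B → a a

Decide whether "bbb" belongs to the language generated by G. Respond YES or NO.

CNF form of G:
  S -> T0 A | T2 B | c
  A -> T0 T0
  B -> T1 T1
  T0 -> b
  T1 -> a
  T2 -> c

CYK fill:
  T[0,0] 'b' = {T0}  orig:{}
  T[1,1] 'b' = {T0}  orig:{}
  T[2,2] 'b' = {T0}  orig:{}
  T[0,1] 'bb' = {A}
  T[1,2] 'bb' = {A}
  T[0,2] 'bbb' = {S}

S ∈ T[0,2] ⇒ YES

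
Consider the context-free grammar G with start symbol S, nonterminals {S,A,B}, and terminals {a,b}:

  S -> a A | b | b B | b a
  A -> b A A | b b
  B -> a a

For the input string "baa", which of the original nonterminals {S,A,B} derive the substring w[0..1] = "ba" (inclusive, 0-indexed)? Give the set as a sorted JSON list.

CNF form of G:
  S -> T0 B | T0 T1 | T1 A | b
  A -> T0 T0 | T0 X2
  B -> T1 T1
  T0 -> b
  T1 -> a
  X2 -> A A

CYK table (by increasing span) — only the sub-triangle for w[0..1]:
  cell(0,0) b: {S,T0}  orig:{S}
  cell(1,1) a: {T1}  orig:{}
  cell(0,1) ba: {S}

Original NTs in T[0,1] deriving "ba": ["S"]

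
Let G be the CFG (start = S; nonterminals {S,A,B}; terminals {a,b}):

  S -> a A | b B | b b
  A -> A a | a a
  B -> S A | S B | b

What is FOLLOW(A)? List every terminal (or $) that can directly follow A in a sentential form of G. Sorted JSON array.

FIRST iteration:
pass 1:
  A via A→a a: +{a}
  B via B→b: +{b}
  S via S→a A: +{a}
  S via S→b B: +{b}
  FIRST[S]={a,b}  FIRST[A]={a}  FIRST[B]={b}
pass 2:
  B via B→S A: +{a}
  FIRST[S]={a,b}  FIRST[A]={a}  FIRST[B]={a,b}
pass 3: (no change)
  FIRST[S]={a,b}  FIRST[A]={a}  FIRST[B]={a,b}

FOLLOW sets:
FOLLOW(S) := {$}
round 1:
  A→A a: FOLLOW(A) ⊇ FIRST(a) = {a}; new: +{a}
  B→S A: FOLLOW(S) ⊇ FIRST(A) = {a}; new: +{a}
  B→S B: FOLLOW(S) ⊇ FIRST(B) = {a,b}; new: +{b}
  S→a A: FOLLOW(A) ⊇ FOLLOW(S) ⊇ {$,a,b}; new: +{$,b}
  S→b B: FOLLOW(B) ⊇ FOLLOW(S) ⊇ {$,a,b}; new: +{$,a,b}
  S: {$,a,b}  A: {$,a,b}  B: {$,a,b}
round 2: done
  S: {$,a,b}  A: {$,a,b}  B: {$,a,b}

FOLLOW(A) = ["$", "a", "b"]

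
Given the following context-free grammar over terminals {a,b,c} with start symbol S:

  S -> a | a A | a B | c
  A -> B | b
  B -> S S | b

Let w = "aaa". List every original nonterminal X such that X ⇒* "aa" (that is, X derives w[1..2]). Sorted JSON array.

CNF form of G:
  S -> T0 A | T0 B | a | c
  A -> S S | b
  B -> S S | b
  T0 -> a

Fill CYK table bottom-up, restricted to cells inside w[1..2]:
  [1..1]={S,T0}  "a"  orig:{S}
  [2..2]={S,T0}  "a"  orig:{S}
  [1..2]={A,B}  "aa"

Original NTs in T[1,2] deriving "aa": ["A", "B"]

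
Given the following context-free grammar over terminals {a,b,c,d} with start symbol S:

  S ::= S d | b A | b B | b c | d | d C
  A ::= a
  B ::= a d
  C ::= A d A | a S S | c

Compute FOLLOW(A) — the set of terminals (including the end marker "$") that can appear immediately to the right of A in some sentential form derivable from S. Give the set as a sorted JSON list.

FIRST sets, iterate to fixpoint:
[1]
  A via A→a: +{a}
  B via B→a d: +{a}
  C via C→A d A: +{a}
  C via C→c: +{c}
  S via S→b A: +{b}
  S via S→d: +{d}
  S: {b,d}  A: {a}  B: {a}  C: {a,c}
[2] — fixpoint
  S: {b,d}  A: {a}  B: {a}  C: {a,c}

FOLLOW sets:
initialize: $ ∈ FOLLOW(S)
round 1:
  C→A d A: FOLLOW(A) ⊇ FIRST(d) = {d}; new: +{d}
  C→a S S: FOLLOW(S) ⊇ FIRST(S) = {b,d}; new: +{b,d}
  S→b A: FOLLOW(A) ⊇ FOLLOW(S) ⊇ {$,b,d}; new: +{$,b}
  S→b B: FOLLOW(B) ⊇ FOLLOW(S) ⊇ {$,b,d}; new: +{$,b,d}
  S→d C: FOLLOW(C) ⊇ FOLLOW(S) ⊇ {$,b,d}; new: +{$,b,d}
  FOLLOW(S)={$,b,d}  FOLLOW(A)={$,b,d}  FOLLOW(B)={$,b,d}  FOLLOW(C)={$,b,d}
round 2: (no change)
  FOLLOW(S)={$,b,d}  FOLLOW(A)={$,b,d}  FOLLOW(B)={$,b,d}  FOLLOW(C)={$,b,d}

FOLLOW(A) = ["$", "b", "d"]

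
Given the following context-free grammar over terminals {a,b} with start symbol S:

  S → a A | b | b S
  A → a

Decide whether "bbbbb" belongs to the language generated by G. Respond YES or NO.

Convert to CNF:
  S -> T0 A | T1 S | b
  A -> a
  T0 -> a
  T1 -> b

Fill CYK table bottom-up:
  cell(0,0) b: {S,T1}  orig:{S}
  cell(1,1) b: {S,T1}  orig:{S}
  cell(2,2) b: {S,T1}  orig:{S}
  cell(3,3) b: {S,T1}  orig:{S}
  cell(4,4) b: {S,T1}  orig:{S}
  cell(0,1) bb: {S}
  cell(1,2) bb: {S}
  cell(2,3) bb: {S}
  cell(3,4) bb: {S}
  cell(0,2) bbb: {S}
  cell(1,3) bbb: {S}
  cell(2,4) bbb: {S}
  cell(0,3) bbbb: {S}
  cell(1,4) bbbb: {S}
  cell(0,4) bbbbb: {S}

S ∈ T[0,4] ⇒ YES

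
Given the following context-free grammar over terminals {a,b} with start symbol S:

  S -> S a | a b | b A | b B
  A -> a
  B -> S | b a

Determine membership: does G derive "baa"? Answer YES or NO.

Convert to CNF:
  S -> S T0 | T0 T1 | T1 A | T1 B
  A -> a
  B -> S T0 | T0 T1 | T1 A | T1 B | T1 T0
  T0 -> a
  T1 -> b

Fill CYK table bottom-up:
  cell(0,0) b: {T1}  orig:{}
  cell(1,1) a: {A,T0}  orig:{A}
  cell(2,2) a: {A,T0}  orig:{A}
  cell(0,1) ba: {B,S}
  cell(1,2) aa: ∅
  cell(0,2) baa: {B,S}

S ∈ T[0,2] ⇒ YES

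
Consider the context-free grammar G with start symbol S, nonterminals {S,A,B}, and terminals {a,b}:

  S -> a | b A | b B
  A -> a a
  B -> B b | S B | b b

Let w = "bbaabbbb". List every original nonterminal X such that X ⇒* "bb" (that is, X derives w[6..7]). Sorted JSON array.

CNF form of G:
  S -> T1 A | T1 B | a
  A -> T0 T0
  B -> B T1 | S B | T1 T1
  T0 -> a
  T1 -> b

Fill CYK table bottom-up — only the sub-triangle for w[6..7]:
  T[6,6] 'b' = {T1}  orig:{}
  T[7,7] 'b' = {T1}  orig:{}
  T[6,7] 'bb' = {B}

Original NTs in T[6,7] deriving "bb": ["B"]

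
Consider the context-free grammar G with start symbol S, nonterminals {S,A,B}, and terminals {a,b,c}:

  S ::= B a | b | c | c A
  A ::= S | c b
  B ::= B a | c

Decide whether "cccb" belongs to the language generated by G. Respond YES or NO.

Convert to CNF:
  S -> B T0 | T1 A | b | c
  A -> B T0 | T1 A | T1 T2 | b | c
  B -> B T0 | c
  T0 -> a
  T1 -> c
  T2 -> b

CYK fill:
  [0..0]={A,B,S,T1}  "c"  orig:{A,B,S}
  [1..1]={A,B,S,T1}  "c"  orig:{A,B,S}
  [2..2]={A,B,S,T1}  "c"  orig:{A,B,S}
  [3..3]={A,S,T2}  "b"  orig:{A,S}
  [0..1]={A,S}  "cc"
  [1..2]={A,S}  "cc"
  [2..3]={A,S}  "cb"
  [0..2]={A,S}  "ccc"
  [1..3]={A,S}  "ccb"
  [0..3]={A,S}  "cccb"

S ∈ T[0,3] ⇒ YES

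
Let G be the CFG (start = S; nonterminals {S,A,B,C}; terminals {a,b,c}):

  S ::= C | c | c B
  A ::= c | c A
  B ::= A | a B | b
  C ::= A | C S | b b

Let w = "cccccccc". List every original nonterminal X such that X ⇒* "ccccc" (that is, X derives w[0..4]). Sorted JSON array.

Convert to CNF:
  S -> C S | T0 A | T0 B | T2 T2 | c
  A -> T0 A | c
  B -> T0 A | T1 B | b | c
  C -> C S | T0 A | T2 T2 | c
  T0 -> c
  T1 -> a
  T2 -> b

CYK fill (cells [i..j] with 0 ≤ i ≤ j ≤ 4 only):
  T[0,0] 'c' = {A,B,C,S,T0}  orig:{A,B,C,S}
  T[1,1] 'c' = {A,B,C,S,T0}  orig:{A,B,C,S}
  T[2,2] 'c' = {A,B,C,S,T0}  orig:{A,B,C,S}
  T[3,3] 'c' = {A,B,C,S,T0}  orig:{A,B,C,S}
  T[4,4] 'c' = {A,B,C,S,T0}  orig:{A,B,C,S}
  T[0,1] 'cc' = {A,B,C,S}
  T[1,2] 'cc' = {A,B,C,S}
  T[2,3] 'cc' = {A,B,C,S}
  T[3,4] 'cc' = {A,B,C,S}
  T[0,2] 'ccc' = {A,B,C,S}
  T[1,3] 'ccc' = {A,B,C,S}
  T[2,4] 'ccc' = {A,B,C,S}
  T[0,3] 'cccc' = {A,B,C,S}
  T[1,4] 'cccc' = {A,B,C,S}
  T[0,4] 'ccccc' = {A,B,C,S}

Original NTs in T[0,4] deriving "ccccc": ["A", "B", "C", "S"]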